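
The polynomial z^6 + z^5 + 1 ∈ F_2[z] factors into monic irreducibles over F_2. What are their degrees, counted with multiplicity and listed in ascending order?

6

Write h(z) = z^6 + z^5 + 1.
Roots in F_2: h(0) = 1; h(1) = 1.
Complete factorization: h(z) = (z^6 + z^5 + 1).
Factor degrees with multiplicity: 6 = 6.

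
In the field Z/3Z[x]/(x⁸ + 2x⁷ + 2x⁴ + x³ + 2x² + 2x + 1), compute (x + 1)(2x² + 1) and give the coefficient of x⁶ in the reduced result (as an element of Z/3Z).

0

Multiply in Z/3Z[x]: (x + 1)·(2x² + 1) = 2x³ + 2x² + x + 1.
Reduced: 2x³ + 2x² + x + 1.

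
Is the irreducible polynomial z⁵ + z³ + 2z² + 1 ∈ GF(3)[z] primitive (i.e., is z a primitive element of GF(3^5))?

Write f(z) = z⁵ + z³ + 2z² + 1.
|GF(3^5)^×| = 3^5 − 1 = 242. Prime factorization: 242 = 2·11^2.
f is primitive ⇔ z has order 242 in GF(3)[z]/(f), i.e. z^(242/q) ≠ 1 for each prime q | 242.
z^(121) mod f = 2.
z^(22) mod f = z⁴ + 2z² + z + 2.
None equal 1, so z has full order 242; f is primitive.

Yes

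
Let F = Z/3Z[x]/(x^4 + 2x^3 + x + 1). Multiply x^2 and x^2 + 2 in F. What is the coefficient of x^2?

Multiply in Z/3Z[x]: (x^2)·(x^2 + 2) = x^4 + 2x^2.
Reduce using x^4 ≡ x^3 + 2x + 2 (mod x^4 + 2x^3 + x + 1).
Reduced: x^3 + 2x^2 + 2x + 2.

2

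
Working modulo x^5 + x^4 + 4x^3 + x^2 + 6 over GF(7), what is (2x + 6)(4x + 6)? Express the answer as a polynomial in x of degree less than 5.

Multiply in GF(7)[x]: (2x + 6)·(4x + 6) = x^2 + x + 1.
Reduced: x^2 + x + 1.

x^2 + x + 1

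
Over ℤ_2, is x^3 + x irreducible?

No

Write h(x) = x^3 + x.
Check for roots in ℤ_2: h(0) = 0 → root; h(1) = 0 → root.
h(0) = 0, so (x) divides h(x); h is reducible.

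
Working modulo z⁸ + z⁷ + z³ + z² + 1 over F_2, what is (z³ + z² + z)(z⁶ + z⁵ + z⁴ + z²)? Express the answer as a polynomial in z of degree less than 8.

Multiply in F_2[z]: (z³ + z² + z)·(z⁶ + z⁵ + z⁴ + z²) = z⁹ + z⁷ + z⁴ + z³.
Reduce using z⁸ ≡ z⁷ + z³ + z² + 1 (mod z⁸ + z⁷ + z³ + z² + 1).
Reduced: z³ + z² + z + 1.

z^3 + z^2 + z + 1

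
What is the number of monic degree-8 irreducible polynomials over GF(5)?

Gauss's count: N_{5}(8) = (1/8) Σ_{d|8} μ(8/d)·5^d.
Divisors of 8: 1, 2, 4, 8; μ(8/d) for each: 0, 0, -1, 1.
Σ = − 5^4 + 5^8 = 390000.
N = 390000/8 = 48750.

48750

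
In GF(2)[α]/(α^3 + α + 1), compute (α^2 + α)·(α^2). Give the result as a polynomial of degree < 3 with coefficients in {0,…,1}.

α^2 + 1

Multiply in GF(2)[α]: (α^2 + α)·(α^2) = α^4 + α^3.
Reduce using α^3 ≡ α + 1 (mod α^3 + α + 1).
Reduced: α^2 + 1.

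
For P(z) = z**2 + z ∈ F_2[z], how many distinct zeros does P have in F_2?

Evaluate at each of the 2 elements of F_2:
P(0) = 0 → root; P(1) = 0 → root.
Roots: {0, 1}.

2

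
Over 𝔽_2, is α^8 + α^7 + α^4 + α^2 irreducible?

No

Write P(α) = α^8 + α^7 + α^4 + α^2.
Check for roots in 𝔽_2: P(0) = 0 → root; P(1) = 0 → root.
P(0) = 0, so (α) divides P(α); P is reducible.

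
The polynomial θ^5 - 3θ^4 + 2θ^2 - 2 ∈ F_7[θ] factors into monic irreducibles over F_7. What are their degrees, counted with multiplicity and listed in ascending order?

2, 3

Write g(θ) = θ^5 - 3θ^4 + 2θ^2 - 2.
Complete factorization: g(θ) = (θ^2 - 3θ - 2)·(θ^3 + 2θ + 1).
Factor degrees with multiplicity: 2 + 3 = 5.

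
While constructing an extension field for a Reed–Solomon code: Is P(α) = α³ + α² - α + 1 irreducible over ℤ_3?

Check for roots in ℤ_3: P(0) = 1; P(1) = 2; P(2) = 2.
No roots. A degree-3 polynomial over a field with no linear factor is irreducible.

Yes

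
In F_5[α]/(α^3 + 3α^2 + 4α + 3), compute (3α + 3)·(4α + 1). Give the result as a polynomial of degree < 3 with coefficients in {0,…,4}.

Multiply in F_5[α]: (3α + 3)·(4α + 1) = 2α^2 + 3.
Reduced: 2α^2 + 3.

2α^2 + 3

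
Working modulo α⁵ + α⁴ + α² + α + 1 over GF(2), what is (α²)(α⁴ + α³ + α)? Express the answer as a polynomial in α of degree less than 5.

α^2 + α

Multiply in GF(2)[α]: (α²)·(α⁴ + α³ + α) = α⁶ + α⁵ + α³.
Reduce using α⁵ ≡ α⁴ + α² + α + 1 (mod α⁵ + α⁴ + α² + α + 1).
Reduced: α² + α.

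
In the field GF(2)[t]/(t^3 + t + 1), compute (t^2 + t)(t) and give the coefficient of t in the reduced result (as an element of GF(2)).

Multiply in GF(2)[t]: (t^2 + t)·(t) = t^3 + t^2.
Reduce using t^3 ≡ t + 1 (mod t^3 + t + 1).
Reduced: t^2 + t + 1.

1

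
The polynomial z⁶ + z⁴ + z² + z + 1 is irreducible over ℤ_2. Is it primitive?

Write f(z) = z⁶ + z⁴ + z² + z + 1.
|GF(2^6)^×| = 2^6 − 1 = 63. Prime factorization: 63 = 3^2·7.
f is primitive ⇔ z has order 63 in GF(2)[z]/(f), i.e. z^(63/q) ≠ 1 for each prime q | 63.
z^(21) mod f = 1
z^(9) mod f = z⁴ + z² + z.
Since z^(21) = 1, the order of z divides 21 < 63; not primitive.

No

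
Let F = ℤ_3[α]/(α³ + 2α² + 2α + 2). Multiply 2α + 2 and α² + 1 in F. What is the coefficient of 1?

Multiply in ℤ_3[α]: (2α + 2)·(α² + 1) = 2α³ + 2α² + 2α + 2.
Reduce using α³ ≡ α² + α + 1 (mod α³ + 2α² + 2α + 2).
Reduced: α² + α + 1.

1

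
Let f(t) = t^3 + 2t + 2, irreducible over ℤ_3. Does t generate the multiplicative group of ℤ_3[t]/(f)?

|GF(3^3)^×| = 3^3 − 1 = 26. Prime factorization: 26 = 2·13.
f is primitive ⇔ t has order 26 in GF(3)[t]/(f), i.e. t^(26/q) ≠ 1 for each prime q | 26.
t^(13) mod f = 1
t^(2) mod f = t^2.
Since t^(13) = 1, the order of t divides 13 < 26; not primitive.

No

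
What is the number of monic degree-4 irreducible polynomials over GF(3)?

By the necklace-counting formula, N_3(4) = (1/4) Σ_{d|4} μ(4/d)·3^d.
Divisors of 4: 1, 2, 4; μ(4/d) for each: 0, -1, 1.
Σ = − 3^2 + 3^4 = 72.
N = 72/4 = 18.

18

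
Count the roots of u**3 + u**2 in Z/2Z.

Write g(u) = u**3 + u**2.
Evaluate at each of the 2 elements of Z/2Z:
g(0) = 0 → root; g(1) = 0 → root.
Roots: {0, 1}.

2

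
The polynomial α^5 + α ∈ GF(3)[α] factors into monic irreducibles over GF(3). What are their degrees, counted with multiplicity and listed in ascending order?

Write f(α) = α^5 + α.
Roots in GF(3): f(0) = 0 → root; f(1) = 2; f(2) = 1.
Linear factors from roots: (α).
Complete factorization: f(α) = (α)·(α^2 + α - 1)·(α^2 - α - 1).
Factor degrees with multiplicity: 1 + 2 + 2 = 5.

1, 2, 2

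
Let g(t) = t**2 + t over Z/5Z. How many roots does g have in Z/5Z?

Evaluate at each of the 5 elements of Z/5Z:
g(0) = 0 → root; g(1) = 2; g(2) = 1; g(3) = 2; g(4) = 0 → root.
Roots: {0, 4}.

2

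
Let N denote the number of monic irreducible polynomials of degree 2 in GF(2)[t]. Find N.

1

By the necklace-counting formula, N_2(2) = (1/2) Σ_{d|2} μ(2/d)·2^d.
Divisors of 2: 1, 2; μ(2/d) for each: -1, 1.
Σ = − 2^1 + 2^2 = 2.
N = 2/2 = 1.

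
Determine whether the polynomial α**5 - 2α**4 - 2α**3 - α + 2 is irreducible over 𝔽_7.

Yes

Write m(α) = α**5 - 2α**4 - 2α**3 - α + 2.
Check for roots in 𝔽_7: m(0) = 2; m(1) = 5; m(2) = 5; m(3) = 5; m(4) = 4; m(5) = 5; m(6) = 2.
No roots, so no linear factors.
Degree-2 irreducible divisors: test the 21 monic irreducibles of degree 2 over GF(7).
None of them divide m (all give nonzero remainder).
No irreducible factor of degree ≤ 2 exists, so m is irreducible over GF(7).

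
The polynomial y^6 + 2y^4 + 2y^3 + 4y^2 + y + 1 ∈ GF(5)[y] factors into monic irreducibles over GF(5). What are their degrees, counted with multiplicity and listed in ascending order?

1, 1, 1, 1, 2

Write h(y) = y^6 + 2y^4 + 2y^3 + 4y^2 + y + 1.
Roots in GF(5): h(0) = 1; h(1) = 1; h(2) = 1; h(3) = 0 → root; h(4) = 0 → root.
Linear factors from roots: (y + 2), (y + 1).
Complete factorization: h(y) = (y + 2)·(y + 1)^3·(y^2 + 3).
Factor degrees with multiplicity: 1 + 1 + 1 + 1 + 2 = 6.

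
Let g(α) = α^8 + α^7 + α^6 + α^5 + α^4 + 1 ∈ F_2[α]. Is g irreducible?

No

Check for roots in F_2: g(0) = 1; g(1) = 0 → root.
g(1) = 0, so (α − 1) divides g(α); g is reducible.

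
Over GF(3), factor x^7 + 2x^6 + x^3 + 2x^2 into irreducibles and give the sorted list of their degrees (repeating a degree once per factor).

1, 1, 1, 2, 2

Write h(x) = x^7 + 2x^6 + x^3 + 2x^2.
Roots in GF(3): h(0) = 0 → root; h(1) = 0 → root; h(2) = 2.
Linear factors from roots: (x), (x + 2).
Complete factorization: h(x) = (x + 2)·(x)^2·(x^2 + x + 2)·(x^2 + 2x + 2).
Factor degrees with multiplicity: 1 + 1 + 1 + 2 + 2 = 7.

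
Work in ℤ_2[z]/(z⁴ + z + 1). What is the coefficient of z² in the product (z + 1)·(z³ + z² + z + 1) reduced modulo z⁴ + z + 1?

0

Multiply in ℤ_2[z]: (z + 1)·(z³ + z² + z + 1) = z⁴ + 1.
Reduce using z⁴ ≡ z + 1 (mod z⁴ + z + 1).
Reduced: z.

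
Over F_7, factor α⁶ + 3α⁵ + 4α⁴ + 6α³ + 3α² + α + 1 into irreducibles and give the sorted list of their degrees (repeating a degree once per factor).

1, 2, 3

Write f(α) = α⁶ + 3α⁵ + 4α⁴ + 6α³ + 3α² + α + 1.
Linear factors from roots: (α + 5).
Complete factorization: f(α) = (α + 5)·(α² + α + 3)·(α³ + 4α² + 1).
Factor degrees with multiplicity: 1 + 2 + 3 = 6.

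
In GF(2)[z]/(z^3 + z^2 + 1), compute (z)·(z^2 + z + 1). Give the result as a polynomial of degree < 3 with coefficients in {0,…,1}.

z + 1

Multiply in GF(2)[z]: (z)·(z^2 + z + 1) = z^3 + z^2 + z.
Reduce using z^3 ≡ z^2 + 1 (mod z^3 + z^2 + 1).
Reduced: z + 1.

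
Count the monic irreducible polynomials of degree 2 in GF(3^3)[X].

By the necklace-counting formula, N_27(2) = (1/2) Σ_{d|2} μ(2/d)·27^d.
Divisors of 2: 1, 2; μ(2/d) for each: -1, 1.
Σ = − 27^1 + 27^2 = 702.
N = 702/2 = 351.

351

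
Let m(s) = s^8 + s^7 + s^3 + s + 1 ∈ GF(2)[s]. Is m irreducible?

Check for roots in GF(2): m(0) = 1; m(1) = 1.
No roots, so no linear factors.
Monic irreducibles of degree 2 over GF(2): s^2 + s + 1.
None of them divide m (all give nonzero remainder).
Monic irreducibles of degree 3 over GF(2): s^3 + s + 1, s^3 + s^2 + 1.
None of them divide m (all give nonzero remainder).
Monic irreducibles of degree 4 over GF(2): s^4 + s + 1, s^4 + s^3 + 1, s^4 + s^3 + s^2 + s + 1.
None of them divide m (all give nonzero remainder).
No irreducible factor of degree ≤ 4 exists, so m is irreducible over GF(2).

Yes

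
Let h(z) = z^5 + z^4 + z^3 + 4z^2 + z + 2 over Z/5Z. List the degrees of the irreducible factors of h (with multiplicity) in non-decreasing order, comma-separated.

1, 2, 2

Roots in Z/5Z: h(0) = 2; h(1) = 0 → root; h(2) = 1; h(3) = 2; h(4) = 4.
Linear factors from roots: (z + 4).
Complete factorization: h(z) = (z + 4)·(z^2 + 3z + 4)·(z^2 + 4z + 2).
Factor degrees with multiplicity: 1 + 2 + 2 = 5.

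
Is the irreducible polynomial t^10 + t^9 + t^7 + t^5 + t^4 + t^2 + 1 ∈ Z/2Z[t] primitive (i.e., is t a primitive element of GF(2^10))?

Yes

Write f(t) = t^10 + t^9 + t^7 + t^5 + t^4 + t^2 + 1.
|GF(2^10)^×| = 2^10 − 1 = 1023. Prime factorization: 1023 = 3·11·31.
f is primitive ⇔ t has order 1023 in GF(2)[t]/(f), i.e. t^(1023/q) ≠ 1 for each prime q | 1023.
t^(341) mod f = t^6 + t^4 + t^3 + t^2 + t + 1.
t^(93) mod f = t^9 + t^8 + t^7 + t^6 + 1.
t^(33) mod f = t^8 + t^7 + t^5 + t^2.
None equal 1, so t has full order 1023; f is primitive.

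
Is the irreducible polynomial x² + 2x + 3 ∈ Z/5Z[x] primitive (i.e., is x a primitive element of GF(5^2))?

Write f(x) = x² + 2x + 3.
|GF(5^2)^×| = 5^2 − 1 = 24. Prime factorization: 24 = 2^3·3.
f is primitive ⇔ x has order 24 in GF(5)[x]/(f), i.e. x^(24/q) ≠ 1 for each prime q | 24.
x^(12) mod f = 4.
x^(8) mod f = 4x + 1.
None equal 1, so x has full order 24; f is primitive.

Yes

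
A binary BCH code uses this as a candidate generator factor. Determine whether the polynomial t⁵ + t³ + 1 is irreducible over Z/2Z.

Yes

Write g(t) = t⁵ + t³ + 1.
Check for roots in Z/2Z: g(0) = 1; g(1) = 1.
No roots, so no linear factors.
Monic irreducibles of degree 2 over GF(2): t² + t + 1.
None of them divide g (all give nonzero remainder).
No irreducible factor of degree ≤ 2 exists, so g is irreducible over GF(2).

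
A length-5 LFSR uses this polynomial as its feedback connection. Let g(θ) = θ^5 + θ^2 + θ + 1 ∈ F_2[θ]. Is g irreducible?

Check for roots in F_2: g(0) = 1; g(1) = 0 → root.
g(1) = 0, so (θ − 1) divides g(θ); g is reducible.

No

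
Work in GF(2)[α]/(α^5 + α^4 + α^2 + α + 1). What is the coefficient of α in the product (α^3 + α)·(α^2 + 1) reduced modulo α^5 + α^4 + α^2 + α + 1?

Multiply in GF(2)[α]: (α^3 + α)·(α^2 + 1) = α^5 + α.
Reduce using α^5 ≡ α^4 + α^2 + α + 1 (mod α^5 + α^4 + α^2 + α + 1).
Reduced: α^4 + α^2 + 1.

0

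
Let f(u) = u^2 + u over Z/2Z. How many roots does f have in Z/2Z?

2

Evaluate at each of the 2 elements of Z/2Z:
f(0) = 0 → root; f(1) = 0 → root.
Roots: {0, 1}.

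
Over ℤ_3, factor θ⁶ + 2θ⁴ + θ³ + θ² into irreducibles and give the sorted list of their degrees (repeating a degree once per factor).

1, 1, 1, 3

Write g(θ) = θ⁶ + 2θ⁴ + θ³ + θ².
Roots in ℤ_3: g(0) = 0 → root; g(1) = 2; g(2) = 0 → root.
Linear factors from roots: (θ), (θ + 1).
Complete factorization: g(θ) = (θ + 1)·(θ)^2·(θ³ + 2θ² + 1).
Factor degrees with multiplicity: 1 + 1 + 1 + 3 = 6.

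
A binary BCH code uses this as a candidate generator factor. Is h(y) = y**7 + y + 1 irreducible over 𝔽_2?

Check for roots in 𝔽_2: h(0) = 1; h(1) = 1.
No roots, so no linear factors.
Monic irreducibles of degree 2 over GF(2): y**2 + y + 1.
None of them divide h (all give nonzero remainder).
Monic irreducibles of degree 3 over GF(2): y**3 + y + 1, y**3 + y**2 + 1.
None of them divide h (all give nonzero remainder).
No irreducible factor of degree ≤ 3 exists, so h is irreducible over GF(2).

Yes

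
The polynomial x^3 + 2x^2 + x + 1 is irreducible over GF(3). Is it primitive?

Write f(x) = x^3 + 2x^2 + x + 1.
|GF(3^3)^×| = 3^3 − 1 = 26. Prime factorization: 26 = 2·13.
f is primitive ⇔ x has order 26 in GF(3)[x]/(f), i.e. x^(26/q) ≠ 1 for each prime q | 26.
x^(13) mod f = 2.
x^(2) mod f = x^2.
None equal 1, so x has full order 26; f is primitive.

Yes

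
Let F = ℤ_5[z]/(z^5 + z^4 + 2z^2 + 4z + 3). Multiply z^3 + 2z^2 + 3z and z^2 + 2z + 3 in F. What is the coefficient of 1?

2

Multiply in ℤ_5[z]: (z^3 + 2z^2 + 3z)·(z^2 + 2z + 3) = z^5 + 4z^4 + 2z^2 + 4z.
Reduce using z^5 ≡ 4z^4 + 3z^2 + z + 2 (mod z^5 + z^4 + 2z^2 + 4z + 3).
Reduced: 3z^4 + 2.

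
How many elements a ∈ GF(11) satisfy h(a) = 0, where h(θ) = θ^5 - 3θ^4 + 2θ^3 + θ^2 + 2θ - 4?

1

Evaluate at each of the 11 elements of GF(11):
h(0) = 7; h(1) = 10; h(2) = 4; h(3) = 10; h(4) = 8; h(5) = 2; h(6) = 8; h(7) = 9; h(8) = 9; h(9) = 10; h(10) = 0 → root.
Roots: {10}.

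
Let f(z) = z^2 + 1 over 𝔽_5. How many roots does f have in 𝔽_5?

2

Evaluate at each of the 5 elements of 𝔽_5:
f(0) = 1; f(1) = 2; f(2) = 0 → root; f(3) = 0 → root; f(4) = 2.
Roots: {2, 3}.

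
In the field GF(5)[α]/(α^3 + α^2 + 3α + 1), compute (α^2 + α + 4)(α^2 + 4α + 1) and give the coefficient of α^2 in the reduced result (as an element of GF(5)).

Multiply in GF(5)[α]: (α^2 + α + 4)·(α^2 + 4α + 1) = α^4 + 4α^2 + 2α + 4.
Reduce using α^3 ≡ 4α^2 + 2α + 4 (mod α^3 + α^2 + 3α + 1).
Reduced: 2α^2 + 4α.

2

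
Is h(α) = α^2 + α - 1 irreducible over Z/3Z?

Yes

Check for roots in Z/3Z: h(0) = 2; h(1) = 1; h(2) = 2.
No roots. A degree-2 polynomial over a field with no linear factor is irreducible.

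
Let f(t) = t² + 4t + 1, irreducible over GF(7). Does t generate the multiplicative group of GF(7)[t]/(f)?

No

|GF(7^2)^×| = 7^2 − 1 = 48. Prime factorization: 48 = 2^4·3.
f is primitive ⇔ t has order 48 in GF(7)[t]/(f), i.e. t^(48/q) ≠ 1 for each prime q | 48.
t^(24) mod f = 1
t^(16) mod f = 1
Since t^(24) = 1, the order of t divides 24 < 48; not primitive.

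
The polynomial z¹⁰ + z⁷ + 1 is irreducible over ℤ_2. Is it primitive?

Yes

Write f(z) = z¹⁰ + z⁷ + 1.
|GF(2^10)^×| = 2^10 − 1 = 1023. Prime factorization: 1023 = 3·11·31.
f is primitive ⇔ z has order 1023 in GF(2)[z]/(f), i.e. z^(1023/q) ≠ 1 for each prime q | 1023.
z^(341) mod f = z⁸ + z⁷ + z³ + z² + z + 1.
z^(93) mod f = z⁷ + z³ + z² + z.
z^(33) mod f = z⁹ + z⁵ + z³ + z² + z + 1.
None equal 1, so z has full order 1023; f is primitive.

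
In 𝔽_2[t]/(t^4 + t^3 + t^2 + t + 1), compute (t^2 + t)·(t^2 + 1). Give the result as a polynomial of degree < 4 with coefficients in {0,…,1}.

1

Multiply in 𝔽_2[t]: (t^2 + t)·(t^2 + 1) = t^4 + t^3 + t^2 + t.
Reduce using t^4 ≡ t^3 + t^2 + t + 1 (mod t^4 + t^3 + t^2 + t + 1).
Reduced: 1.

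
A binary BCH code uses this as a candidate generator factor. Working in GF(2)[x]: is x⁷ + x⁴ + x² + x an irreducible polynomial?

Write g(x) = x⁷ + x⁴ + x² + x.
Check for roots in GF(2): g(0) = 0 → root; g(1) = 0 → root.
g(0) = 0, so (x) divides g(x); g is reducible.

No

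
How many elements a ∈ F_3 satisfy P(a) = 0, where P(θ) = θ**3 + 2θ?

Evaluate at each of the 3 elements of F_3:
P(0) = 0 → root; P(1) = 0 → root; P(2) = 0 → root.
Roots: {0, 1, 2}.

3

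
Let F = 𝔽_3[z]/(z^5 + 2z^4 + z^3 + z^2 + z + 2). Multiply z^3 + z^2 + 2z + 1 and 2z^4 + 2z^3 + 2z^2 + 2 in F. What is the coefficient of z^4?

Multiply in 𝔽_3[z]: (z^3 + z^2 + 2z + 1)·(2z^4 + 2z^3 + 2z^2 + 2) = 2z^7 + z^6 + 2z^5 + 2z^4 + 2z^3 + z^2 + z + 2.
Reduce using z^5 ≡ z^4 + 2z^3 + 2z^2 + 2z + 1 (mod z^5 + 2z^4 + z^3 + z^2 + z + 2).
Reduced: z + 2.

0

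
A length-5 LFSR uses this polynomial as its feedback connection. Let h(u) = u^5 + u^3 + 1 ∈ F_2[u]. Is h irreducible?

Yes

Check for roots in F_2: h(0) = 1; h(1) = 1.
No roots, so no linear factors.
Monic irreducibles of degree 2 over GF(2): u^2 + u + 1.
None of them divide h (all give nonzero remainder).
No irreducible factor of degree ≤ 2 exists, so h is irreducible over GF(2).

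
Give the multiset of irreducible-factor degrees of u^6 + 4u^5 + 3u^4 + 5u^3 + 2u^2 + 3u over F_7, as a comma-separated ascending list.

1, 1, 1, 1, 2

Write f(u) = u^6 + 4u^5 + 3u^4 + 5u^3 + 2u^2 + 3u.
Linear factors from roots: (u), (u + 5), (u + 3).
Complete factorization: f(u) = (u)·(u + 3)·(u + 5)^2·(u^2 + 5u + 2).
Factor degrees with multiplicity: 1 + 1 + 1 + 1 + 2 = 6.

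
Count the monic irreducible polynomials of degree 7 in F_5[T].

11160

x^(5^7) − x is the product of all monic irreducibles of degree dividing 7; Möbius inversion gives N = (1/7) Σ μ(7/d)·5^d.
Divisors of 7: 1, 7; μ(7/d) for each: -1, 1.
Σ = − 5^1 + 5^7 = 78120.
N = 78120/7 = 11160.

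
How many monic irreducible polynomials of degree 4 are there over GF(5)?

By the necklace-counting formula, N_5(4) = (1/4) Σ_{d|4} μ(4/d)·5^d.
Divisors of 4: 1, 2, 4; μ(4/d) for each: 0, -1, 1.
Σ = − 5^2 + 5^4 = 600.
N = 600/4 = 150.

150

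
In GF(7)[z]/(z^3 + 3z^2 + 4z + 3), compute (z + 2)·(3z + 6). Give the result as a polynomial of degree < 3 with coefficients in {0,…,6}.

3z^2 + 5z + 5

Multiply in GF(7)[z]: (z + 2)·(3z + 6) = 3z^2 + 5z + 5.
Reduced: 3z^2 + 5z + 5.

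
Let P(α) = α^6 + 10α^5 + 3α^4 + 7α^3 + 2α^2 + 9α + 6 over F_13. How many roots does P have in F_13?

4

Evaluate at each of the 13 elements of F_13:
P(0) = 6; P(1) = 12; P(2) = 0 → root; P(3) = 2; P(4) = 0 → root; P(5) = 1; P(6) = 0 → root; P(7) = 0 → root; P(8) = 11; P(9) = 2; P(10) = 1; P(11) = 5; P(12) = 12.
Roots: {2, 4, 6, 7}.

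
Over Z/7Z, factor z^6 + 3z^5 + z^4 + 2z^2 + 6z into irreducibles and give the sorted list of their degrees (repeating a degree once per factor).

Write f(z) = z^6 + 3z^5 + z^4 + 2z^2 + 6z.
Linear factors from roots: (z), (z + 5), (z + 4).
Complete factorization: f(z) = (z)·(z + 4)·(z + 5)·(z^3 + z^2 + 1).
Factor degrees with multiplicity: 1 + 1 + 1 + 3 = 6.

1, 1, 1, 3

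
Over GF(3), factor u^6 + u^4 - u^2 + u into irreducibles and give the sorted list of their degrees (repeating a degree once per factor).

1, 1, 2, 2

Write g(u) = u^6 + u^4 - u^2 + u.
Roots in GF(3): g(0) = 0 → root; g(1) = 2; g(2) = 0 → root.
Linear factors from roots: (u), (u + 1).
Complete factorization: g(u) = (u)·(u + 1)·(u^2 + u - 1)^2.
Factor degrees with multiplicity: 1 + 1 + 2 + 2 = 6.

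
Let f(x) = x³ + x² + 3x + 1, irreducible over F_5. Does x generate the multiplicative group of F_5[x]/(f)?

|GF(5^3)^×| = 5^3 − 1 = 124. Prime factorization: 124 = 2^2·31.
f is primitive ⇔ x has order 124 in GF(5)[x]/(f), i.e. x^(124/q) ≠ 1 for each prime q | 124.
x^(62) mod f = 1
x^(4) mod f = 3x² + 2x + 1.
Since x^(62) = 1, the order of x divides 62 < 124; not primitive.

No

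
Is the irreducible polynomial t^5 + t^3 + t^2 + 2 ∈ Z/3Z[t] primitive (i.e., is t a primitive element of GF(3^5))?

Write f(t) = t^5 + t^3 + t^2 + 2.
|GF(3^5)^×| = 3^5 − 1 = 242. Prime factorization: 242 = 2·11^2.
f is primitive ⇔ t has order 242 in GF(3)[t]/(f), i.e. t^(242/q) ≠ 1 for each prime q | 242.
t^(121) mod f = 1
t^(22) mod f = t^4 + 2t^2 + 2t + 2.
Since t^(121) = 1, the order of t divides 121 < 242; not primitive.

No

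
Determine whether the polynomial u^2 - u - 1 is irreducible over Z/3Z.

Yes

Write h(u) = u^2 - u - 1.
Check for roots in Z/3Z: h(0) = 2; h(1) = 2; h(2) = 1.
No roots. A degree-2 polynomial over a field with no linear factor is irreducible.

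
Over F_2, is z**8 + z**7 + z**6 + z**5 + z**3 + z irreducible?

Write P(z) = z**8 + z**7 + z**6 + z**5 + z**3 + z.
Check for roots in F_2: P(0) = 0 → root; P(1) = 0 → root.
P(0) = 0, so (z) divides P(z); P is reducible.

No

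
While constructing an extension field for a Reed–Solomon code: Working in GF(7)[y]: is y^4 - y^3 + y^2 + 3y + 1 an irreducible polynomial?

Yes

Write P(y) = y^4 - y^3 + y^2 + 3y + 1.
Check for roots in GF(7): P(0) = 1; P(1) = 5; P(2) = 5; P(3) = 3; P(4) = 4; P(5) = 2; P(6) = 1.
No roots, so no linear factors.
Degree-2 irreducible divisors: test the 21 monic irreducibles of degree 2 over GF(7).
None of them divide P (all give nonzero remainder).
No irreducible factor of degree ≤ 2 exists, so P is irreducible over GF(7).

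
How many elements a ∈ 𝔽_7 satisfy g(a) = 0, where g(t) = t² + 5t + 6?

2

Evaluate at each of the 7 elements of 𝔽_7:
g(0) = 6; g(1) = 5; g(2) = 6; g(3) = 2; g(4) = 0 → root; g(5) = 0 → root; g(6) = 2.
Roots: {4, 5}.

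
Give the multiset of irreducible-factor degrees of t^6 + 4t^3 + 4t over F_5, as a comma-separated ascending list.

Write g(t) = t^6 + 4t^3 + 4t.
Roots in F_5: g(0) = 0 → root; g(1) = 4; g(2) = 4; g(3) = 4; g(4) = 3.
Linear factors from roots: (t).
Complete factorization: g(t) = (t)·(t^2 + t + 2)·(t^3 + 4t^2 + 4t + 2).
Factor degrees with multiplicity: 1 + 2 + 3 = 6.

1, 2, 3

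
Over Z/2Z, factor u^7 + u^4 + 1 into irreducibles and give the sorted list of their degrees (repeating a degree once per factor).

7

Write f(u) = u^7 + u^4 + 1.
Roots in Z/2Z: f(0) = 1; f(1) = 1.
Complete factorization: f(u) = (u^7 + u^4 + 1).
Factor degrees with multiplicity: 7 = 7.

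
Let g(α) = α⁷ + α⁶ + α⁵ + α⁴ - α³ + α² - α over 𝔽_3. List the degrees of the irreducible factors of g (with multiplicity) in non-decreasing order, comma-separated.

Roots in 𝔽_3: g(0) = 0 → root; g(1) = 0 → root; g(2) = 0 → root.
Linear factors from roots: (α), (α - 1), (α + 1).
Complete factorization: g(α) = (α)·(α + 1)·(α - 1)·(α² - α - 1)^2.
Factor degrees with multiplicity: 1 + 1 + 1 + 2 + 2 = 7.

1, 1, 1, 2, 2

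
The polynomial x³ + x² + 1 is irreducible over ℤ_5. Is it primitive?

No

Write f(x) = x³ + x² + 1.
|GF(5^3)^×| = 5^3 − 1 = 124. Prime factorization: 124 = 2^2·31.
f is primitive ⇔ x has order 124 in GF(5)[x]/(f), i.e. x^(124/q) ≠ 1 for each prime q | 124.
x^(62) mod f = 1
x^(4) mod f = x² + 4x + 1.
Since x^(62) = 1, the order of x divides 62 < 124; not primitive.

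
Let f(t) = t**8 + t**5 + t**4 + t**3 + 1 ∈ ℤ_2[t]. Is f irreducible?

Yes

Check for roots in ℤ_2: f(0) = 1; f(1) = 1.
No roots, so no linear factors.
Monic irreducibles of degree 2 over GF(2): t**2 + t + 1.
None of them divide f (all give nonzero remainder).
Monic irreducibles of degree 3 over GF(2): t**3 + t + 1, t**3 + t**2 + 1.
None of them divide f (all give nonzero remainder).
Monic irreducibles of degree 4 over GF(2): t**4 + t + 1, t**4 + t**3 + 1, t**4 + t**3 + t**2 + t + 1.
None of them divide f (all give nonzero remainder).
No irreducible factor of degree ≤ 4 exists, so f is irreducible over GF(2).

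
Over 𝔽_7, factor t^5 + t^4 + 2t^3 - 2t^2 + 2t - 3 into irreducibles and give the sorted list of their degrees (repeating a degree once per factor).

2, 3

Write g(t) = t^5 + t^4 + 2t^3 - 2t^2 + 2t - 3.
Complete factorization: g(t) = (t^2 - 3t - 2)·(t^3 - 3t^2 + 2t - 2).
Factor degrees with multiplicity: 2 + 3 = 5.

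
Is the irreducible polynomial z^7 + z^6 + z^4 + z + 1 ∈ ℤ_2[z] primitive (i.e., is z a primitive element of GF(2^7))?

Yes

Write f(z) = z^7 + z^6 + z^4 + z + 1.
|GF(2^7)^×| = 2^7 − 1 = 127. Prime factorization: 127 = 127.
f is primitive ⇔ z has order 127 in GF(2)[z]/(f), i.e. z^(127/q) ≠ 1 for each prime q | 127.
z^(1) mod f = z.
None equal 1, so z has full order 127; f is primitive.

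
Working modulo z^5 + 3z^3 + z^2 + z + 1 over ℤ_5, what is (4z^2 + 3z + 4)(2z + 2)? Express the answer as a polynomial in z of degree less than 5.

3z^3 + 4z^2 + 4z + 3

Multiply in ℤ_5[z]: (4z^2 + 3z + 4)·(2z + 2) = 3z^3 + 4z^2 + 4z + 3.
Reduced: 3z^3 + 4z^2 + 4z + 3.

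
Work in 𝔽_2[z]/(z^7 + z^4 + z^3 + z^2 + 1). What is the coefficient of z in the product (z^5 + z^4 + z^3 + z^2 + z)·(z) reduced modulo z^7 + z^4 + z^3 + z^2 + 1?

0

Multiply in 𝔽_2[z]: (z^5 + z^4 + z^3 + z^2 + z)·(z) = z^6 + z^5 + z^4 + z^3 + z^2.
Reduced: z^6 + z^5 + z^4 + z^3 + z^2.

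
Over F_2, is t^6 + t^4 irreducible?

Write m(t) = t^6 + t^4.
Check for roots in F_2: m(0) = 0 → root; m(1) = 0 → root.
m(0) = 0, so (t) divides m(t); m is reducible.

No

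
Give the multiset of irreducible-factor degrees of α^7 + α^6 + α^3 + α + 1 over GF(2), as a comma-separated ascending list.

Write h(α) = α^7 + α^6 + α^3 + α + 1.
Roots in GF(2): h(0) = 1; h(1) = 1.
Complete factorization: h(α) = (α^7 + α^6 + α^3 + α + 1).
Factor degrees with multiplicity: 7 = 7.

7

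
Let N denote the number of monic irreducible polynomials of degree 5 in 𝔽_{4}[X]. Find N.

By the necklace-counting formula, N_4(5) = (1/5) Σ_{d|5} μ(5/d)·4^d.
Divisors of 5: 1, 5; μ(5/d) for each: -1, 1.
Σ = − 4^1 + 4^5 = 1020.
N = 1020/5 = 204.

204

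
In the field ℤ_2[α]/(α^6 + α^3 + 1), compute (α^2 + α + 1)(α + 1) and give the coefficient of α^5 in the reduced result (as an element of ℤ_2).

0

Multiply in ℤ_2[α]: (α^2 + α + 1)·(α + 1) = α^3 + 1.
Reduced: α^3 + 1.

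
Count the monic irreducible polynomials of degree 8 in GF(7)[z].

By the necklace-counting formula, N_7(8) = (1/8) Σ_{d|8} μ(8/d)·7^d.
Divisors of 8: 1, 2, 4, 8; μ(8/d) for each: 0, 0, -1, 1.
Σ = − 7^4 + 7^8 = 5762400.
N = 5762400/8 = 720300.

720300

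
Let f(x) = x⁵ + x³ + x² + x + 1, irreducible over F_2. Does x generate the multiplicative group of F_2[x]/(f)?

Yes

|GF(2^5)^×| = 2^5 − 1 = 31. Prime factorization: 31 = 31.
f is primitive ⇔ x has order 31 in GF(2)[x]/(f), i.e. x^(31/q) ≠ 1 for each prime q | 31.
x^(1) mod f = x.
None equal 1, so x has full order 31; f is primitive.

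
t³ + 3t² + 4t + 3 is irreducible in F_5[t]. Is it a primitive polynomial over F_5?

Write f(t) = t³ + 3t² + 4t + 3.
|GF(5^3)^×| = 5^3 − 1 = 124. Prime factorization: 124 = 2^2·31.
f is primitive ⇔ t has order 124 in GF(5)[t]/(f), i.e. t^(124/q) ≠ 1 for each prime q | 124.
t^(62) mod f = 4.
t^(4) mod f = 4t + 4.
None equal 1, so t has full order 124; f is primitive.

Yes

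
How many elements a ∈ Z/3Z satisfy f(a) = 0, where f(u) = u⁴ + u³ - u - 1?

Evaluate at each of the 3 elements of Z/3Z:
f(0) = 2; f(1) = 0 → root; f(2) = 0 → root.
Roots: {1, 2}.

2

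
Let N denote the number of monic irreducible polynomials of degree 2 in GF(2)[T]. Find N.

1

By the necklace-counting formula, N_2(2) = (1/2) Σ_{d|2} μ(2/d)·2^d.
Divisors of 2: 1, 2; μ(2/d) for each: -1, 1.
Σ = − 2^1 + 2^2 = 2.
N = 2/2 = 1.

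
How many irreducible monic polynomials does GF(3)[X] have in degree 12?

44220

By the necklace-counting formula, N_3(12) = (1/12) Σ_{d|12} μ(12/d)·3^d.
Divisors of 12: 1, 2, 3, 4, 6, 12; μ(12/d) for each: 0, 1, 0, -1, -1, 1.
Σ = 3^2 − 3^4 − 3^6 + 3^12 = 530640.
N = 530640/12 = 44220.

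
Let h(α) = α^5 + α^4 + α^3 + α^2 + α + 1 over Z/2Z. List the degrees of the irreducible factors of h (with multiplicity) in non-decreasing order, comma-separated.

Roots in Z/2Z: h(0) = 1; h(1) = 0 → root.
Linear factors from roots: (α + 1).
Complete factorization: h(α) = (α + 1)·(α^2 + α + 1)^2.
Factor degrees with multiplicity: 1 + 2 + 2 = 5.

1, 2, 2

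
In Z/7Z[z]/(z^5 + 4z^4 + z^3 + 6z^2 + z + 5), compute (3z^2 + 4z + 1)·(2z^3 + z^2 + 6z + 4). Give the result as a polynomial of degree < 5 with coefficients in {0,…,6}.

Multiply in Z/7Z[z]: (3z^2 + 4z + 1)·(2z^3 + z^2 + 6z + 4) = 6z^5 + 4z^4 + 3z^3 + 2z^2 + z + 4.
Reduce using z^5 ≡ 3z^4 + 6z^3 + z^2 + 6z + 2 (mod z^5 + 4z^4 + z^3 + 6z^2 + z + 5).
Reduced: z^4 + 4z^3 + z^2 + 2z + 2.

z^4 + 4z^3 + z^2 + 2z + 2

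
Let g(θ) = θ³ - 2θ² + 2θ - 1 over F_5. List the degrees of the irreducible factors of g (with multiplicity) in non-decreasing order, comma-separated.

Roots in F_5: g(0) = 4; g(1) = 0 → root; g(2) = 3; g(3) = 4; g(4) = 4.
Linear factors from roots: (θ - 1).
Complete factorization: g(θ) = (θ - 1)·(θ² - θ + 1).
Factor degrees with multiplicity: 1 + 2 = 3.

1, 2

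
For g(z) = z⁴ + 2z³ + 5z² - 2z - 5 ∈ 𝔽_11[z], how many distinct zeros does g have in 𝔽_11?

Evaluate at each of the 11 elements of 𝔽_11:
g(0) = 6; g(1) = 1; g(2) = 10; g(3) = 4; g(4) = 0 → root; g(5) = 6; g(6) = 10; g(7) = 2; g(8) = 7; g(9) = 8; g(10) = 1.
Roots: {4}.

1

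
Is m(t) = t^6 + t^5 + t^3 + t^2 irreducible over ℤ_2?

No

Check for roots in ℤ_2: m(0) = 0 → root; m(1) = 0 → root.
m(0) = 0, so (t) divides m(t); m is reducible.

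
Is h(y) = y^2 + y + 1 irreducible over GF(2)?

Yes

Check for roots in GF(2): h(0) = 1; h(1) = 1.
No roots. A degree-2 polynomial over a field with no linear factor is irreducible.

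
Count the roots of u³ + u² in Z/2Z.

Write P(u) = u³ + u².
Evaluate at each of the 2 elements of Z/2Z:
P(0) = 0 → root; P(1) = 0 → root.
Roots: {0, 1}.

2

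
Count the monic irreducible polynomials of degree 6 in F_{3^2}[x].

By the necklace-counting formula, N_9(6) = (1/6) Σ_{d|6} μ(6/d)·9^d.
Divisors of 6: 1, 2, 3, 6; μ(6/d) for each: 1, -1, -1, 1.
Σ = 9^1 − 9^2 − 9^3 + 9^6 = 530640.
N = 530640/6 = 88440.

88440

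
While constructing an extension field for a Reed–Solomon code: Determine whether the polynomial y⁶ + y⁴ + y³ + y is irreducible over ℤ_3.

Write m(y) = y⁶ + y⁴ + y³ + y.
Check for roots in ℤ_3: m(0) = 0 → root; m(1) = 1; m(2) = 0 → root.
m(0) = 0, so (y) divides m(y); m is reducible.

No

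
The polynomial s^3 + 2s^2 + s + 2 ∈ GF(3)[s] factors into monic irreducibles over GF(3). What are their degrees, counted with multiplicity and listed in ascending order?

1, 2

Write f(s) = s^3 + 2s^2 + s + 2.
Roots in GF(3): f(0) = 2; f(1) = 0 → root; f(2) = 2.
Linear factors from roots: (s + 2).
Complete factorization: f(s) = (s + 2)·(s^2 + 1).
Factor degrees with multiplicity: 1 + 2 = 3.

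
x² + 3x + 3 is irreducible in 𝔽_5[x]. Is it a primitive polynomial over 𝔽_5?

Write f(x) = x² + 3x + 3.
|GF(5^2)^×| = 5^2 − 1 = 24. Prime factorization: 24 = 2^3·3.
f is primitive ⇔ x has order 24 in GF(5)[x]/(f), i.e. x^(24/q) ≠ 1 for each prime q | 24.
x^(12) mod f = 4.
x^(8) mod f = x + 1.
None equal 1, so x has full order 24; f is primitive.

Yes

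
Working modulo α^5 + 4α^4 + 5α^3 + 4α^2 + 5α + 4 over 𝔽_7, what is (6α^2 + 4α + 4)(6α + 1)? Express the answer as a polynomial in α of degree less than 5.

Multiply in 𝔽_7[α]: (6α^2 + 4α + 4)·(6α + 1) = α^3 + 2α^2 + 4.
Reduced: α^3 + 2α^2 + 4.

α^3 + 2α^2 + 4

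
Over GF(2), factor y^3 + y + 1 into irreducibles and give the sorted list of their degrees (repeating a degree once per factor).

Write g(y) = y^3 + y + 1.
Roots in GF(2): g(0) = 1; g(1) = 1.
Complete factorization: g(y) = (y^3 + y + 1).
Factor degrees with multiplicity: 3 = 3.

3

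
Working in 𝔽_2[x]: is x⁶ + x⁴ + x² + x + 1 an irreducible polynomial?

Write m(x) = x⁶ + x⁴ + x² + x + 1.
Check for roots in 𝔽_2: m(0) = 1; m(1) = 1.
No roots, so no linear factors.
Monic irreducibles of degree 2 over GF(2): x² + x + 1.
None of them divide m (all give nonzero remainder).
Monic irreducibles of degree 3 over GF(2): x³ + x + 1, x³ + x² + 1.
None of them divide m (all give nonzero remainder).
No irreducible factor of degree ≤ 3 exists, so m is irreducible over GF(2).

Yes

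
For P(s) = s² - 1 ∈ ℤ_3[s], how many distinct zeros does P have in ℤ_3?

Evaluate at each of the 3 elements of ℤ_3:
P(0) = 2; P(1) = 0 → root; P(2) = 0 → root.
Roots: {1, 2}.

2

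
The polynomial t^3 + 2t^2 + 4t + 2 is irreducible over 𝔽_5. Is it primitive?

Yes

Write f(t) = t^3 + 2t^2 + 4t + 2.
|GF(5^3)^×| = 5^3 − 1 = 124. Prime factorization: 124 = 2^2·31.
f is primitive ⇔ t has order 124 in GF(5)[t]/(f), i.e. t^(124/q) ≠ 1 for each prime q | 124.
t^(62) mod f = 4.
t^(4) mod f = t + 4.
None equal 1, so t has full order 124; f is primitive.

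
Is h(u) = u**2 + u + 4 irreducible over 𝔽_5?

Check for roots in 𝔽_5: h(0) = 4; h(1) = 1; h(2) = 0 → root; h(3) = 1; h(4) = 4.
h(2) = 0, so (u − 2) divides h(u); h is reducible.

No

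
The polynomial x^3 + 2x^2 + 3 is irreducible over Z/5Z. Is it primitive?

Yes

Write f(x) = x^3 + 2x^2 + 3.
|GF(5^3)^×| = 5^3 − 1 = 124. Prime factorization: 124 = 2^2·31.
f is primitive ⇔ x has order 124 in GF(5)[x]/(f), i.e. x^(124/q) ≠ 1 for each prime q | 124.
x^(62) mod f = 4.
x^(4) mod f = 4x^2 + 2x + 1.
None equal 1, so x has full order 124; f is primitive.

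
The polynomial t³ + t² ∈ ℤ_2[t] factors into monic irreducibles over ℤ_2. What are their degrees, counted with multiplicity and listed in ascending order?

Write g(t) = t³ + t².
Roots in ℤ_2: g(0) = 0 → root; g(1) = 0 → root.
Linear factors from roots: (t), (t + 1).
Complete factorization: g(t) = (t + 1)·(t)^2.
Factor degrees with multiplicity: 1 + 1 + 1 = 3.

1, 1, 1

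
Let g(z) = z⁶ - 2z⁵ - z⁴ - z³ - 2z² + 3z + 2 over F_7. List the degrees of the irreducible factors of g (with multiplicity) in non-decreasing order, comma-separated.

1, 1, 2, 2

Linear factors from roots: (z - 1), (z + 1).
Complete factorization: g(z) = (z + 1)·(z - 1)·(z² + 2z + 2)·(z² + 3z - 1).
Factor degrees with multiplicity: 1 + 1 + 2 + 2 = 6.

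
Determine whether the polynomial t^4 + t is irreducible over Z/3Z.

No

Write f(t) = t^4 + t.
Check for roots in Z/3Z: f(0) = 0 → root; f(1) = 2; f(2) = 0 → root.
f(0) = 0, so (t) divides f(t); f is reducible.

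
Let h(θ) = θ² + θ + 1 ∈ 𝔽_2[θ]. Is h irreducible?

Check for roots in 𝔽_2: h(0) = 1; h(1) = 1.
No roots. A degree-2 polynomial over a field with no linear factor is irreducible.

Yes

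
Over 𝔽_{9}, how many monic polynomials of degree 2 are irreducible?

36

x^(9^2) − x is the product of all monic irreducibles of degree dividing 2; Möbius inversion gives N = (1/2) Σ μ(2/d)·9^d.
Divisors of 2: 1, 2; μ(2/d) for each: -1, 1.
Σ = − 9^1 + 9^2 = 72.
N = 72/2 = 36.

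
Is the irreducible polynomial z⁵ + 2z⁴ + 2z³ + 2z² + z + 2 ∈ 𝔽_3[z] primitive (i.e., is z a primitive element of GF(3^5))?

No

Write f(z) = z⁵ + 2z⁴ + 2z³ + 2z² + z + 2.
|GF(3^5)^×| = 3^5 − 1 = 242. Prime factorization: 242 = 2·11^2.
f is primitive ⇔ z has order 242 in GF(3)[z]/(f), i.e. z^(242/q) ≠ 1 for each prime q | 242.
z^(121) mod f = 1
z^(22) mod f = z⁴ + z² + 2z.
Since z^(121) = 1, the order of z divides 121 < 242; not primitive.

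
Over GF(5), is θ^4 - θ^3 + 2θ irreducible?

Write P(θ) = θ^4 - θ^3 + 2θ.
Check for roots in GF(5): P(0) = 0 → root; P(1) = 2; P(2) = 2; P(3) = 0 → root; P(4) = 0 → root.
P(0) = 0, so (θ) divides P(θ); P is reducible.

No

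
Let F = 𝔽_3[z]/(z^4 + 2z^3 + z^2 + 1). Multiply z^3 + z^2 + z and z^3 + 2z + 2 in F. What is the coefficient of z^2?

2

Multiply in 𝔽_3[z]: (z^3 + z^2 + z)·(z^3 + 2z + 2) = z^6 + z^5 + z^3 + z^2 + 2z.
Reduce using z^4 ≡ z^3 + 2z^2 + 2 (mod z^4 + 2z^3 + z^2 + 1).
Reduced: 2z^2 + 2.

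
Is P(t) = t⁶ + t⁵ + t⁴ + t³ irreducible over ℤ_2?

No

Check for roots in ℤ_2: P(0) = 0 → root; P(1) = 0 → root.
P(0) = 0, so (t) divides P(t); P is reducible.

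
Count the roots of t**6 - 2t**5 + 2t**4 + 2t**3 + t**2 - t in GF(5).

Write g(t) = t**6 - 2t**5 + 2t**4 + 2t**3 + t**2 - t.
Evaluate at each of the 5 elements of GF(5):
g(0) = 0 → root; g(1) = 3; g(2) = 0 → root; g(3) = 0 → root; g(4) = 0 → root.
Roots: {0, 2, 3, 4}.

4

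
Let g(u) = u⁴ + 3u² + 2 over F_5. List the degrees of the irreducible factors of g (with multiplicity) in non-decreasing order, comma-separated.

1, 1, 2

Roots in F_5: g(0) = 2; g(1) = 1; g(2) = 0 → root; g(3) = 0 → root; g(4) = 1.
Linear factors from roots: (u + 3), (u + 2).
Complete factorization: g(u) = (u + 2)·(u + 3)·(u² + 2).
Factor degrees with multiplicity: 1 + 1 + 2 = 4.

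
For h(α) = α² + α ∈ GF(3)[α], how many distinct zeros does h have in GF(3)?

2

Evaluate at each of the 3 elements of GF(3):
h(0) = 0 → root; h(1) = 2; h(2) = 0 → root.
Roots: {0, 2}.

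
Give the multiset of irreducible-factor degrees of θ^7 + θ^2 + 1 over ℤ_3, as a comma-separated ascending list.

1, 1, 2, 3

Write f(θ) = θ^7 + θ^2 + 1.
Roots in ℤ_3: f(0) = 1; f(1) = 0 → root; f(2) = 1.
Linear factors from roots: (θ - 1).
Complete factorization: f(θ) = (θ - 1)^2·(θ^2 + θ - 1)·(θ^3 + θ^2 - 1).
Factor degrees with multiplicity: 1 + 1 + 2 + 3 = 7.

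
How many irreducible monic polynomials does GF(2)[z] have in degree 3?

2

Gauss's count: N_{2}(3) = (1/3) Σ_{d|3} μ(3/d)·2^d.
Divisors of 3: 1, 3; μ(3/d) for each: -1, 1.
Σ = − 2^1 + 2^3 = 6.
N = 6/3 = 2.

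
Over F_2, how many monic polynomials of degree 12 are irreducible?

The number of monic irreducibles of degree 12 over GF(2) is (1/12)·Σ_{d∣12} μ(12/d) 2^d.
Divisors of 12: 1, 2, 3, 4, 6, 12; μ(12/d) for each: 0, 1, 0, -1, -1, 1.
Σ = 2^2 − 2^4 − 2^6 + 2^12 = 4020.
N = 4020/12 = 335.

335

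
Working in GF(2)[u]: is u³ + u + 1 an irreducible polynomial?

Yes

Write P(u) = u³ + u + 1.
Check for roots in GF(2): P(0) = 1; P(1) = 1.
No roots. A degree-3 polynomial over a field with no linear factor is irreducible.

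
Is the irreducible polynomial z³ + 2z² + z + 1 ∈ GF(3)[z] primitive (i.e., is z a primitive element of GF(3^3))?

Yes

Write f(z) = z³ + 2z² + z + 1.
|GF(3^3)^×| = 3^3 − 1 = 26. Prime factorization: 26 = 2·13.
f is primitive ⇔ z has order 26 in GF(3)[z]/(f), i.e. z^(26/q) ≠ 1 for each prime q | 26.
z^(13) mod f = 2.
z^(2) mod f = z².
None equal 1, so z has full order 26; f is primitive.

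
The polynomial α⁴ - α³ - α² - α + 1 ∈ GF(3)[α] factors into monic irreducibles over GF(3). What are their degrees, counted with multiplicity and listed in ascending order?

1, 1, 2

Write h(α) = α⁴ - α³ - α² - α + 1.
Roots in GF(3): h(0) = 1; h(1) = 2; h(2) = 0 → root.
Linear factors from roots: (α + 1).
Complete factorization: h(α) = (α + 1)^2·(α² + 1).
Factor degrees with multiplicity: 1 + 1 + 2 = 4.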